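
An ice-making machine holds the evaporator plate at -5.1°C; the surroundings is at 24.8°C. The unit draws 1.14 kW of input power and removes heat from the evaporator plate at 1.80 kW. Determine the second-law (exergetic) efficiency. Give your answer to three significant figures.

0.176

COP_actual = Q̇_C/Ẇ = 1.800/1.140 = 1.579.
In absolute terms T_C = 268.05 K and T_H = 297.95 K, so ΔT = 29.90 K.
COP_Carnot = T_C/ΔT = 268.05/29.90 = 8.965.
η_II = COP_actual/COP_Carnot = 1.579/8.965 = 0.1761.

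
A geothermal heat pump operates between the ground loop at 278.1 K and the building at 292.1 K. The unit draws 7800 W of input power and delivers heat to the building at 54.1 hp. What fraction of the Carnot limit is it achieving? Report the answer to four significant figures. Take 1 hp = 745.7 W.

Converting, Q̇_H = 54.10 hp = 40340 W, so COP_actual = Q̇_H/Ẇ = 40340/7800 = 5.172.
The reservoir spacing is ΔT = 292.1 − 278.1 = 14.00 K.
COP_Carnot = T_H/ΔT = 292.10/14.00 = 20.86.
η_II = COP_actual/COP_Carnot = 5.172/20.86 = 0.2479.

0.2479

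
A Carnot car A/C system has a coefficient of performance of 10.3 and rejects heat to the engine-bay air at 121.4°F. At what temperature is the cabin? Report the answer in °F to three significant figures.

70.0 °F

For a Carnot refrigerator COP_R = T_C/(T_H − T_C), so T_C = COP·T_H/(1 + COP).
With T_H = 322.82 K, T_C = 10.3 × 322.82/11.30 = 294.25 K.
Converting, 294.25 K = 69.98°F.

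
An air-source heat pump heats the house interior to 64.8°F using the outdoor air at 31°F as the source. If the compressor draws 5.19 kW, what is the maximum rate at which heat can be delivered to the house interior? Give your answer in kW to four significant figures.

80.53 kW

In absolute terms T_C = 272.59 K and T_H = 291.37 K, so ΔT = 18.78 K.
COP_Carnot = T_H/ΔT = 291.37/18.78 = 15.52.
Q̇_max = COP_Carnot × Ẇ = 15.52 × 5.190 kW = 80.53 kW.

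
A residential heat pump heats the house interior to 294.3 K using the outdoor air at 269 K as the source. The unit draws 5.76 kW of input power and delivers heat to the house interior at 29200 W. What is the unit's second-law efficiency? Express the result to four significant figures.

Converting, Q̇_H = 29200 W = 29.20 kW, so COP_actual = Q̇_H/Ẇ = 29.20/5.760 = 5.069.
The reservoir spacing is ΔT = 294.3 − 269 = 25.30 K.
COP_Carnot = T_H/ΔT = 294.30/25.30 = 11.63.
η_II = COP_actual/COP_Carnot = 5.069/11.63 = 0.4358.

0.4358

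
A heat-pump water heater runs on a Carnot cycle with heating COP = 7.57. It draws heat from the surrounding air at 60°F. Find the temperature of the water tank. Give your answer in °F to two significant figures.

COP_HP = T_H/(T_H − T_C) rearranges to T_H = COP·T_C/(COP − 1).
With T_C = 288.71 K, T_H = 7.57 × 288.71/6.570 = 332.65 K.
Converting, 332.65 K = 139.10°F.

140 °F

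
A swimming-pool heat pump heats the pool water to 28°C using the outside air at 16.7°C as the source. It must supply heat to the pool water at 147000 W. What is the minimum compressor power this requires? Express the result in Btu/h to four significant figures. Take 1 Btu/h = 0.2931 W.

In absolute terms T_C = 289.85 K and T_H = 301.15 K, so ΔT = 11.30 K.
COP_Carnot = T_H/ΔT = 301.15/11.30 = 26.65.
Ẇ_min = Q̇/COP_Carnot = 147000/26.65 = 5516 W = 18820 Btu/h.

18820 Btu/h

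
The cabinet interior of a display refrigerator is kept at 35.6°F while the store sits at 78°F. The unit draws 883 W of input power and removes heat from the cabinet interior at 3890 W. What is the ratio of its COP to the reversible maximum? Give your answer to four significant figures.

0.3771

COP_actual = Q̇_C/Ẇ = 3890/883.0 = 4.405.
In absolute terms T_C = 275.15 K and T_H = 298.71 K, so ΔT = 23.56 K.
COP_Carnot = T_C/ΔT = 275.15/23.56 = 11.68.
η_II = COP_actual/COP_Carnot = 4.405/11.68 = 0.3771.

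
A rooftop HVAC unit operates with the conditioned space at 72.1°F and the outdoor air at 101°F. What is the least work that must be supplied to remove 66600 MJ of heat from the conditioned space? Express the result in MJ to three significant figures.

3620 MJ

In absolute terms T_C = 295.43 K and T_H = 311.48 K, so ΔT = 16.06 K.
The reversible limit is COP_R = T_C/ΔT = 18.40, so W_min = Q_C/COP = Q_C·ΔT/T_C.
W_min = 66600 × 16.06/295.43 = 3619 MJ.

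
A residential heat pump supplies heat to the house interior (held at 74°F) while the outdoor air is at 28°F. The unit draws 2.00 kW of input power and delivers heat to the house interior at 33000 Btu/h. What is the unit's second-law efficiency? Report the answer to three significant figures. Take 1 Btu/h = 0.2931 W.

0.417

Converting, Q̇_H = 33000 Btu/h = 9.672 kW, so COP_actual = Q̇_H/Ẇ = 9.672/2.000 = 4.836.
In absolute terms T_C = 270.93 K and T_H = 296.48 K, so ΔT = 25.56 K.
COP_Carnot = T_H/ΔT = 296.48/25.56 = 11.60.
η_II = COP_actual/COP_Carnot = 4.836/11.60 = 0.4169.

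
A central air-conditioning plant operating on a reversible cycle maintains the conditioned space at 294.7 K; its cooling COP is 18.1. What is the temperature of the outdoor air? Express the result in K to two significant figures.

310 K

COP_R = T_C/(T_H − T_C) gives T_H − T_C = T_C/COP.
With T_C = 294.70 K, T_H = 294.70 × (1 + 1/18.1) = 310.98 K.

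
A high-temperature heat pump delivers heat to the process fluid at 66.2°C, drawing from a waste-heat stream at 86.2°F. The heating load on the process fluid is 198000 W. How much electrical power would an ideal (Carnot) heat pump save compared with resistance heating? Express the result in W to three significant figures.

In absolute terms T_C = 303.26 K and T_H = 339.35 K, so ΔT = 36.09 K.
COP_Carnot = T_H/ΔT = 339.35/36.09 = 9.403.
Resistance heating needs Ẇ_res = Q̇_H = 198000 W; the reversible heat pump needs only Ẇ_hp = Q̇_H/COP = 21060 W.
Saving = 198000 − 21060 = 176900 W.

177000 W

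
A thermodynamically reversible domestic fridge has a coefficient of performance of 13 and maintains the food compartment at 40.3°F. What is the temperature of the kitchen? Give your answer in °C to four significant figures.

COP_R = T_C/(T_H − T_C) gives T_H − T_C = T_C/COP.
With T_C = 277.76 K, T_H = 277.76 × (1 + 1/13) = 299.13 K.
Converting, 299.13 K = 25.98°C.

25.98 °C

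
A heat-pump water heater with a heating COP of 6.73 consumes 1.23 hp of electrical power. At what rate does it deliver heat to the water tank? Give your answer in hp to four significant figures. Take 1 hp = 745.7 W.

Q̇_H = COP_HP × Ẇ = 6.73 × 1.230 = 8.278 hp.

8.278 hp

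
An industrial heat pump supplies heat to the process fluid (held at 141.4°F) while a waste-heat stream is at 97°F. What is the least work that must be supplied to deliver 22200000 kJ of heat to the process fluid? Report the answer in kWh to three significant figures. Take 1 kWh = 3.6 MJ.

456 kWh

In absolute terms T_C = 309.26 K and T_H = 333.93 K, so ΔT = 24.67 K.
The reversible limit is COP_HP = T_H/ΔT = 13.54, so W_min = Q_H/COP = Q_H·ΔT/T_H.
W_min = 22200000 × 24.67/333.93 = 1640000 kJ = 455.5 kWh.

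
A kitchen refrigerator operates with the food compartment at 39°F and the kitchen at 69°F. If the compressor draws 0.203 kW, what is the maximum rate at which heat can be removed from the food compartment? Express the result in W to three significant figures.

In absolute terms T_C = 277.04 K and T_H = 293.71 K, so ΔT = 16.67 K.
COP_Carnot = T_C/ΔT = 277.04/16.67 = 16.62.
Q̇_max = COP_Carnot × Ẇ = 16.62 × 0.2030 kW = 3.374 kW = 3374 W.

3370 W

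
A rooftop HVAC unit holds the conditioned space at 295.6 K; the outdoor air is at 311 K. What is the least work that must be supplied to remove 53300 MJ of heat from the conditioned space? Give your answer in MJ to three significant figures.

2780 MJ

The reservoir spacing is ΔT = 311 − 295.6 = 15.40 K.
The reversible limit is COP_R = T_C/ΔT = 19.19, so W_min = Q_C/COP = Q_C·ΔT/T_C.
W_min = 53300 × 15.40/295.60 = 2777 MJ.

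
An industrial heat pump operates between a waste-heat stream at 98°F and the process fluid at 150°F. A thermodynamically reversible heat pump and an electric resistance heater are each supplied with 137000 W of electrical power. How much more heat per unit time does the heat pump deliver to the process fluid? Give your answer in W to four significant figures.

In absolute terms T_C = 309.82 K and T_H = 338.71 K, so ΔT = 28.89 K.
COP_Carnot = T_H/ΔT = 338.71/28.89 = 11.72.
The heat pump delivers Q̇_H = COP × Ẇ = 1606000 W; the resistance heater delivers Ẇ = 137000 W.
Extra = (COP − 1)·Ẇ = 1469000 W.

1469000 W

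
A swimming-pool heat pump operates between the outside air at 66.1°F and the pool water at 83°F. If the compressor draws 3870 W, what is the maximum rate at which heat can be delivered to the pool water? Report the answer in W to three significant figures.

In absolute terms T_C = 292.09 K and T_H = 301.48 K, so ΔT = 9.389 K.
COP_Carnot = T_H/ΔT = 301.48/9.389 = 32.11.
Q̇_max = COP_Carnot × Ẇ = 32.11 × 3870 W = 124300 W.

124000 W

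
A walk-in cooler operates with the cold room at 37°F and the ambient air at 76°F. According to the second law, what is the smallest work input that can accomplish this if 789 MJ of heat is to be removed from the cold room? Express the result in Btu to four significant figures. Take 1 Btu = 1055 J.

58720 Btu

In absolute terms T_C = 275.93 K and T_H = 297.59 K, so ΔT = 21.67 K.
The reversible limit is COP_R = T_C/ΔT = 12.74, so W_min = Q_C/COP = Q_C·ΔT/T_C.
W_min = 789.0 × 21.67/275.93 = 61.95 MJ = 58720 Btu.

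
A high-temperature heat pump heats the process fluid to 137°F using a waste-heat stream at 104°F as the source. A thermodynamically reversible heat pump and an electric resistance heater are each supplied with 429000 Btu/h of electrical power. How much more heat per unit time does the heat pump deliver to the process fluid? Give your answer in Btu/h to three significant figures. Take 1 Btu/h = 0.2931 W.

7330000 Btu/h

In absolute terms T_C = 313.15 K and T_H = 331.48 K, so ΔT = 18.33 K.
COP_Carnot = T_H/ΔT = 331.48/18.33 = 18.08.
The heat pump delivers Q̇_H = COP × Ẇ = 7757000 Btu/h; the resistance heater delivers Ẇ = 429000 Btu/h.
Extra = (COP − 1)·Ẇ = 7328000 Btu/h.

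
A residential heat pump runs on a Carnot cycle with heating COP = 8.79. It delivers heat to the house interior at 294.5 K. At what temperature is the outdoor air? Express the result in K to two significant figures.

COP_HP = T_H/(T_H − T_C) gives T_H − T_C = T_H/COP.
With T_H = 294.50 K, T_C = 294.50 × (1 − 1/8.79) = 261.00 K.

260 K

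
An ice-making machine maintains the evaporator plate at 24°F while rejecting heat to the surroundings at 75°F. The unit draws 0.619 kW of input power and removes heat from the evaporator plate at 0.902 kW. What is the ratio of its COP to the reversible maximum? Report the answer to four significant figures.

0.1537

COP_actual = Q̇_C/Ẇ = 0.9020/0.6190 = 1.457.
In absolute terms T_C = 268.71 K and T_H = 297.04 K, so ΔT = 28.33 K.
COP_Carnot = T_C/ΔT = 268.71/28.33 = 9.484.
η_II = COP_actual/COP_Carnot = 1.457/9.484 = 0.1537.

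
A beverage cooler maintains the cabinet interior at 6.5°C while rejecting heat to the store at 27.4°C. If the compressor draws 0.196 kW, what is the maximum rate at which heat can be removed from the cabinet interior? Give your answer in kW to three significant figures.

In absolute terms T_C = 279.65 K and T_H = 300.55 K, so ΔT = 20.90 K.
COP_Carnot = T_C/ΔT = 279.65/20.90 = 13.38.
Q̇_max = COP_Carnot × Ẇ = 13.38 × 0.1960 kW = 2.623 kW.

2.62 kW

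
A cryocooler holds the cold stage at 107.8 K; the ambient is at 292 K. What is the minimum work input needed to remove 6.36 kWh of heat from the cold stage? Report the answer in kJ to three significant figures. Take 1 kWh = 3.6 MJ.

39100 kJ

The reservoir spacing is ΔT = 292 − 107.8 = 184.2 K.
The reversible limit is COP_R = T_C/ΔT = 0.5852, so W_min = Q_C/COP = Q_C·ΔT/T_C.
W_min = 6.360 × 184.2/107.80 = 10.87 kWh = 39120 kJ.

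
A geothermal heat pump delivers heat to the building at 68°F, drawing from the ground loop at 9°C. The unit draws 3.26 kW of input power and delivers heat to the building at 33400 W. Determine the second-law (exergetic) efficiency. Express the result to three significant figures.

0.384

Converting, Q̇_H = 33400 W = 33.40 kW, so COP_actual = Q̇_H/Ẇ = 33.40/3.260 = 10.25.
In absolute terms T_C = 282.15 K and T_H = 293.15 K, so ΔT = 11.00 K.
COP_Carnot = T_H/ΔT = 293.15/11.00 = 26.65.
η_II = COP_actual/COP_Carnot = 10.25/26.65 = 0.3844.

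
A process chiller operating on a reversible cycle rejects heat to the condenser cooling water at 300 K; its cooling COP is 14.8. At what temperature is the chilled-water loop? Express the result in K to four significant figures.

For a Carnot refrigerator COP_R = T_C/(T_H − T_C), so T_C = COP·T_H/(1 + COP).
With T_H = 300.00 K, T_C = 14.8 × 300.00/15.80 = 281.01 K.

281.0 K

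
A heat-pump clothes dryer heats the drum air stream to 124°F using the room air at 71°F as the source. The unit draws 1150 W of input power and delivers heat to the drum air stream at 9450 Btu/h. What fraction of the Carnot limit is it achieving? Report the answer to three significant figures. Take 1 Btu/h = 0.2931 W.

0.219

Converting, Q̇_H = 9450 Btu/h = 2770 W, so COP_actual = Q̇_H/Ẇ = 2770/1150 = 2.409.
In absolute terms T_C = 294.82 K and T_H = 324.26 K, so ΔT = 29.44 K.
COP_Carnot = T_H/ΔT = 324.26/29.44 = 11.01.
η_II = COP_actual/COP_Carnot = 2.409/11.01 = 0.2187.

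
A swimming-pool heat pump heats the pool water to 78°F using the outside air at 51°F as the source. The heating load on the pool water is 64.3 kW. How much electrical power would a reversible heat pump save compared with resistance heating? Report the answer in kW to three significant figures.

In absolute terms T_C = 283.71 K and T_H = 298.71 K, so ΔT = 15.00 K.
COP_Carnot = T_H/ΔT = 298.71/15.00 = 19.91.
Resistance heating needs Ẇ_res = Q̇_H = 64.30 kW; the reversible heat pump needs only Ẇ_hp = Q̇_H/COP = 3.229 kW.
Saving = 64.30 − 3.229 = 61.07 kW.

61.1 kW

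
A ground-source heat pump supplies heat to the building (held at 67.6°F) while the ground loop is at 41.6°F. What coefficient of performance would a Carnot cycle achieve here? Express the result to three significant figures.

In absolute terms T_C = 278.48 K and T_H = 292.93 K, so ΔT = 14.44 K.
For a reversible cycle, COP_Carnot = T_H/ΔT = 292.93/14.44 = 20.28.

20.3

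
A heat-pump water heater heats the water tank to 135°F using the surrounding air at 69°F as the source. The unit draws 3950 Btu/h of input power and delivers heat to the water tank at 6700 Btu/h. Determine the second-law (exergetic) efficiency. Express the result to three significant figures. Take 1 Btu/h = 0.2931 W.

0.188

COP_actual = Q̇_H/Ẇ = 6700/3950 = 1.696.
In absolute terms T_C = 293.71 K and T_H = 330.37 K, so ΔT = 36.67 K.
COP_Carnot = T_H/ΔT = 330.37/36.67 = 9.010.
η_II = COP_actual/COP_Carnot = 1.696/9.010 = 0.1883.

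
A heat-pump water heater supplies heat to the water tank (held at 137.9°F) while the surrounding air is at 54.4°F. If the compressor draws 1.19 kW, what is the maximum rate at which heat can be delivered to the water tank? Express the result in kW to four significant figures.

8.516 kW

In absolute terms T_C = 285.59 K and T_H = 331.98 K, so ΔT = 46.39 K.
COP_Carnot = T_H/ΔT = 331.98/46.39 = 7.157.
Q̇_max = COP_Carnot × Ẇ = 7.157 × 1.190 kW = 8.516 kW.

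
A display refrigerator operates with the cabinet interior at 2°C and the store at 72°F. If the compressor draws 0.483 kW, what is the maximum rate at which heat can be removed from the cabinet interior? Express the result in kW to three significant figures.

6.57 kW

In absolute terms T_C = 275.15 K and T_H = 295.37 K, so ΔT = 20.22 K.
COP_Carnot = T_C/ΔT = 275.15/20.22 = 13.61.
Q̇_max = COP_Carnot × Ẇ = 13.61 × 0.4830 kW = 6.572 kW.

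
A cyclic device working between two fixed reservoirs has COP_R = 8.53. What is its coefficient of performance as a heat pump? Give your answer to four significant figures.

The first law on one cycle gives Q_H = Q_C + W, so Q_H/W = Q_C/W + 1.
COP_HP = COP_R + 1 = 8.53 + 1 = 9.53.

9.530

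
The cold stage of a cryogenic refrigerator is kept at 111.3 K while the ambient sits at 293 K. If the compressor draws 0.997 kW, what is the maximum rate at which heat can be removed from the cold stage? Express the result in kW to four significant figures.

The reservoir spacing is ΔT = 293 − 111.3 = 181.7 K.
COP_Carnot = T_C/ΔT = 111.30/181.7 = 0.6125.
Q̇_max = COP_Carnot × Ẇ = 0.6125 × 0.9970 kW = 0.6107 kW.

0.6107 kW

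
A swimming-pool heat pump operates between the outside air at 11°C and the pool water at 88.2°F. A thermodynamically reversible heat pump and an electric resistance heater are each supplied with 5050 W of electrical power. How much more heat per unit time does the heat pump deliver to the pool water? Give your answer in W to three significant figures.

71000 W

In absolute terms T_C = 284.15 K and T_H = 304.37 K, so ΔT = 20.22 K.
COP_Carnot = T_H/ΔT = 304.37/20.22 = 15.05.
The heat pump delivers Q̇_H = COP × Ẇ = 76010 W; the resistance heater delivers Ẇ = 5050 W.
Extra = (COP − 1)·Ẇ = 70960 W.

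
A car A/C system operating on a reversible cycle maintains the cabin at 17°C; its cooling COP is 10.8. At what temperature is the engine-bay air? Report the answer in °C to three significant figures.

COP_R = T_C/(T_H − T_C) gives T_H − T_C = T_C/COP.
With T_C = 290.15 K, T_H = 290.15 × (1 + 1/10.8) = 317.02 K.
Converting, 317.02 K = 43.87°C.

43.9 °C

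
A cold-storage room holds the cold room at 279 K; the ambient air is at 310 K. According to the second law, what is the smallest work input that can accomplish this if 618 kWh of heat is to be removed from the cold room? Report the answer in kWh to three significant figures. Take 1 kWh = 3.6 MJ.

68.7 kWh

The reservoir spacing is ΔT = 310 − 279 = 31.00 K.
The reversible limit is COP_R = T_C/ΔT = 9.000, so W_min = Q_C/COP = Q_C·ΔT/T_C.
W_min = 618.0 × 31.00/279.00 = 68.67 kWh.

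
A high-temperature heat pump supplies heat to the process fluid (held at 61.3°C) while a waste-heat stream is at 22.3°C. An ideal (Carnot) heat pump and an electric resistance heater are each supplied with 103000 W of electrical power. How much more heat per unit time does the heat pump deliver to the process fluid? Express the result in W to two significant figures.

In absolute terms T_C = 295.45 K and T_H = 334.45 K, so ΔT = 39.00 K.
COP_Carnot = T_H/ΔT = 334.45/39.00 = 8.576.
The heat pump delivers Q̇_H = COP × Ẇ = 883300 W; the resistance heater delivers Ẇ = 103000 W.
Extra = (COP − 1)·Ẇ = 780300 W.

780000 W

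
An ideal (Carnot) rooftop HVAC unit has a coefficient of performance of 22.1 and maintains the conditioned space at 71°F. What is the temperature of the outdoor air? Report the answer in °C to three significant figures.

COP_R = T_C/(T_H − T_C) gives T_H − T_C = T_C/COP.
With T_C = 294.82 K, T_H = 294.82 × (1 + 1/22.1) = 308.16 K.
Converting, 308.16 K = 35.01°C.

35.0 °C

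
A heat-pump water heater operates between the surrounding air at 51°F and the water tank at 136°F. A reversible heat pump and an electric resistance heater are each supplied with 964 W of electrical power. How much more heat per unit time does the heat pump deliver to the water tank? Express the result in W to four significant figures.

5792 W

In absolute terms T_C = 283.71 K and T_H = 330.93 K, so ΔT = 47.22 K.
COP_Carnot = T_H/ΔT = 330.93/47.22 = 7.008.
The heat pump delivers Q̇_H = COP × Ẇ = 6756 W; the resistance heater delivers Ẇ = 964.0 W.
Extra = (COP − 1)·Ẇ = 5792 W.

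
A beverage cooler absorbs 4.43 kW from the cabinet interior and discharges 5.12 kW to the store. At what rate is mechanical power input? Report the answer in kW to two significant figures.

For a cyclic device the first law requires Q̇_H = Q̇_C + Ẇ.
Ẇ = Q̇_H − Q̇_C = 0.6900 kW.

0.69 kW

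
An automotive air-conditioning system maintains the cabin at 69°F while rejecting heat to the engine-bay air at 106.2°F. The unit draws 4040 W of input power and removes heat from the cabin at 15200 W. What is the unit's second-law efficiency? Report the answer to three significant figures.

0.265

COP_actual = Q̇_C/Ẇ = 15200/4040 = 3.762.
In absolute terms T_C = 293.71 K and T_H = 314.37 K, so ΔT = 20.67 K.
COP_Carnot = T_C/ΔT = 293.71/20.67 = 14.21.
η_II = COP_actual/COP_Carnot = 3.762/14.21 = 0.2647.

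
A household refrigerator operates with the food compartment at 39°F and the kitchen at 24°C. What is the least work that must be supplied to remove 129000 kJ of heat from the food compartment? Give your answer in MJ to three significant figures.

In absolute terms T_C = 277.04 K and T_H = 297.15 K, so ΔT = 20.11 K.
The reversible limit is COP_R = T_C/ΔT = 13.78, so W_min = Q_C/COP = Q_C·ΔT/T_C.
W_min = 129000 × 20.11/277.04 = 9365 kJ = 9.365 MJ.

9.36 MJ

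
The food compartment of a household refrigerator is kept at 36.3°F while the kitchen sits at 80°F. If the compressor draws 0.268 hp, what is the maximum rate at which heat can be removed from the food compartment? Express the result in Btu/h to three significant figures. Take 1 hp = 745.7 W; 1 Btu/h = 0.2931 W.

7740 Btu/h

In absolute terms T_C = 275.54 K and T_H = 299.82 K, so ΔT = 24.28 K.
COP_Carnot = T_C/ΔT = 275.54/24.28 = 11.35.
Q̇_max = COP_Carnot × Ẇ = 11.35 × 0.2680 hp = 3.042 hp = 7739 Btu/h.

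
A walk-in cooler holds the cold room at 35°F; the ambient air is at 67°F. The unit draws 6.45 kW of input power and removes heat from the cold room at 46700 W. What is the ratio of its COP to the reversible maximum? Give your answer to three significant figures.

0.468

Converting, Q̇_C = 46700 W = 46.70 kW, so COP_actual = Q̇_C/Ẇ = 46.70/6.450 = 7.240.
In absolute terms T_C = 274.82 K and T_H = 292.59 K, so ΔT = 17.78 K.
COP_Carnot = T_C/ΔT = 274.82/17.78 = 15.46.
η_II = COP_actual/COP_Carnot = 7.240/15.46 = 0.4684.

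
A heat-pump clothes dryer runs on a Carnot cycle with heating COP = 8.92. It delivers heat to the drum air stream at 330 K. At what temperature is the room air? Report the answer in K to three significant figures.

COP_HP = T_H/(T_H − T_C) gives T_H − T_C = T_H/COP.
With T_H = 330.00 K, T_C = 330.00 × (1 − 1/8.92) = 293.00 K.

293 K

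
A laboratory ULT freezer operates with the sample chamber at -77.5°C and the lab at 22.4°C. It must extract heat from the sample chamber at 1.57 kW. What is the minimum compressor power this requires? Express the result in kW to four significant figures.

In absolute terms T_C = 195.65 K and T_H = 295.55 K, so ΔT = 99.90 K.
COP_Carnot = T_C/ΔT = 195.65/99.90 = 1.958.
Ẇ_min = Q̇/COP_Carnot = 1.570/1.958 = 0.8017 kW.

0.8017 kW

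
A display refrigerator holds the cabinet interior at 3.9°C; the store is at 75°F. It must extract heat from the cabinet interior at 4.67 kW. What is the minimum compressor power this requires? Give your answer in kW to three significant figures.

In absolute terms T_C = 277.05 K and T_H = 297.04 K, so ΔT = 19.99 K.
COP_Carnot = T_C/ΔT = 277.05/19.99 = 13.86.
Ẇ_min = Q̇/COP_Carnot = 4.670/13.86 = 0.3369 kW.

0.337 kW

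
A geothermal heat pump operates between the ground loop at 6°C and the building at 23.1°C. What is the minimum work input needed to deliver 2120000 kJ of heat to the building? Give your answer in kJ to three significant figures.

In absolute terms T_C = 279.15 K and T_H = 296.25 K, so ΔT = 17.10 K.
The reversible limit is COP_HP = T_H/ΔT = 17.32, so W_min = Q_H/COP = Q_H·ΔT/T_H.
W_min = 2120000 × 17.10/296.25 = 122400 kJ.

122000 kJ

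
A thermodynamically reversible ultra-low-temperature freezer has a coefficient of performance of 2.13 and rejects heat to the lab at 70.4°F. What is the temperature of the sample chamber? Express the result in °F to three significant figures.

For a Carnot refrigerator COP_R = T_C/(T_H − T_C), so T_C = COP·T_H/(1 + COP).
With T_H = 294.48 K, T_C = 2.13 × 294.48/3.130 = 200.40 K.
Converting, 200.40 K = -98.95°F.

-99.0 °F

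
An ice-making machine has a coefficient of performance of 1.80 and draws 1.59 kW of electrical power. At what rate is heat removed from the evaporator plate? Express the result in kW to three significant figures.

Q̇_C = COP × Ẇ = 1.80 × 1.590 = 2.862 kW.

2.86 kW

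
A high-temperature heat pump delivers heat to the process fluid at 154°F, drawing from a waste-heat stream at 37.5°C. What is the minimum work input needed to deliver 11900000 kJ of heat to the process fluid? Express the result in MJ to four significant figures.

In absolute terms T_C = 310.65 K and T_H = 340.93 K, so ΔT = 30.28 K.
The reversible limit is COP_HP = T_H/ΔT = 11.26, so W_min = Q_H/COP = Q_H·ΔT/T_H.
W_min = 11900000 × 30.28/340.93 = 1057000 kJ = 1057 MJ.

1057 MJ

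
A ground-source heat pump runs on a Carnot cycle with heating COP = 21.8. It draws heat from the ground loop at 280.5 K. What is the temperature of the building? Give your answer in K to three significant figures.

294 K

COP_HP = T_H/(T_H − T_C) rearranges to T_H = COP·T_C/(COP − 1).
With T_C = 280.50 K, T_H = 21.8 × 280.50/20.80 = 293.99 K.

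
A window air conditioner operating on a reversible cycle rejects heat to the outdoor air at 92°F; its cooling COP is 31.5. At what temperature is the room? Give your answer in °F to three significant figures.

For a Carnot refrigerator COP_R = T_C/(T_H − T_C), so T_C = COP·T_H/(1 + COP).
With T_H = 306.48 K, T_C = 31.5 × 306.48/32.50 = 297.05 K.
Converting, 297.05 K = 75.03°F.

75.0 °F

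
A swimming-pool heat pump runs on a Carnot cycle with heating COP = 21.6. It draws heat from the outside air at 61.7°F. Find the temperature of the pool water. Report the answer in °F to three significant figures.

COP_HP = T_H/(T_H − T_C) rearranges to T_H = COP·T_C/(COP − 1).
With T_C = 289.65 K, T_H = 21.6 × 289.65/20.60 = 303.71 K.
Converting, 303.71 K = 87.01°F.

87.0 °F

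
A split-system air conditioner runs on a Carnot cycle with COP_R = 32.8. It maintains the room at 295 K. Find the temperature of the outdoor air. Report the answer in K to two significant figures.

COP_R = T_C/(T_H − T_C) gives T_H − T_C = T_C/COP.
With T_C = 295.00 K, T_H = 295.00 × (1 + 1/32.8) = 303.99 K.

300 K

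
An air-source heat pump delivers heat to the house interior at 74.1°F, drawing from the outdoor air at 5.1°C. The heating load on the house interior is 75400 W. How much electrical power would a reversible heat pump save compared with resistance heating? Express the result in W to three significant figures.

70700 W

In absolute terms T_C = 278.25 K and T_H = 296.54 K, so ΔT = 18.29 K.
COP_Carnot = T_H/ΔT = 296.54/18.29 = 16.21.
Resistance heating needs Ẇ_res = Q̇_H = 75400 W; the reversible heat pump needs only Ẇ_hp = Q̇_H/COP = 4650 W.
Saving = 75400 − 4650 = 70750 W.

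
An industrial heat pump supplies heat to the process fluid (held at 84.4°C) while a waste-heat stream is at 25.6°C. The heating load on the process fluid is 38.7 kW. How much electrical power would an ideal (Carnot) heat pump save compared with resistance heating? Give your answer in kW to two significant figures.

32 kW

In absolute terms T_C = 298.75 K and T_H = 357.55 K, so ΔT = 58.80 K.
COP_Carnot = T_H/ΔT = 357.55/58.80 = 6.081.
Resistance heating needs Ẇ_res = Q̇_H = 38.70 kW; the reversible heat pump needs only Ẇ_hp = Q̇_H/COP = 6.364 kW.
Saving = 38.70 − 6.364 = 32.34 kW.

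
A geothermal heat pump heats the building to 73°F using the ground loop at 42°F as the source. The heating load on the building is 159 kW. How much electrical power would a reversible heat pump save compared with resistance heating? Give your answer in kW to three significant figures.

150 kW

In absolute terms T_C = 278.71 K and T_H = 295.93 K, so ΔT = 17.22 K.
COP_Carnot = T_H/ΔT = 295.93/17.22 = 17.18.
Resistance heating needs Ẇ_res = Q̇_H = 159.0 kW; the reversible heat pump needs only Ẇ_hp = Q̇_H/COP = 9.253 kW.
Saving = 159.0 − 9.253 = 149.7 kW.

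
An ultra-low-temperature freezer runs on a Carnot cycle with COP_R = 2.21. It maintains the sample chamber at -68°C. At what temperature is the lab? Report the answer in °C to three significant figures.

24.8 °C

COP_R = T_C/(T_H − T_C) gives T_H − T_C = T_C/COP.
With T_C = 205.15 K, T_H = 205.15 × (1 + 1/2.21) = 297.98 K.
Converting, 297.98 K = 24.83°C.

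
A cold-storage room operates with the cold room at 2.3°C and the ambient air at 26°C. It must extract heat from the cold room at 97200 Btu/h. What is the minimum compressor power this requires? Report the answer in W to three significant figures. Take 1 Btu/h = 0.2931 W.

2450 W

In absolute terms T_C = 275.45 K and T_H = 299.15 K, so ΔT = 23.70 K.
COP_Carnot = T_C/ΔT = 275.45/23.70 = 11.62.
Ẇ_min = Q̇/COP_Carnot = 97200/11.62 = 8363 Btu/h = 2451 W.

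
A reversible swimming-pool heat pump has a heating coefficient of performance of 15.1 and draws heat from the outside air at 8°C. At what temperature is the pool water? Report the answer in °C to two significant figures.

COP_HP = T_H/(T_H − T_C) rearranges to T_H = COP·T_C/(COP − 1).
With T_C = 281.15 K, T_H = 15.1 × 281.15/14.10 = 301.09 K.
Converting, 301.09 K = 27.94°C.

28 °C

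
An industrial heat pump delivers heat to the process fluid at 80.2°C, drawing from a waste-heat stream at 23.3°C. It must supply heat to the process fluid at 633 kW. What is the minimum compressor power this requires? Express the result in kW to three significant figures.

102 kW

In absolute terms T_C = 296.45 K and T_H = 353.35 K, so ΔT = 56.90 K.
COP_Carnot = T_H/ΔT = 353.35/56.90 = 6.210.
Ẇ_min = Q̇/COP_Carnot = 633.0/6.210 = 101.9 kW.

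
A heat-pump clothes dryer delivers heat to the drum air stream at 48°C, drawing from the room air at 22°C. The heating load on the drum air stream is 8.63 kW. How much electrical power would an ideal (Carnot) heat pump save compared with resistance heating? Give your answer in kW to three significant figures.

In absolute terms T_C = 295.15 K and T_H = 321.15 K, so ΔT = 26.00 K.
COP_Carnot = T_H/ΔT = 321.15/26.00 = 12.35.
Resistance heating needs Ẇ_res = Q̇_H = 8.630 kW; the reversible heat pump needs only Ẇ_hp = Q̇_H/COP = 0.6987 kW.
Saving = 8.630 − 0.6987 = 7.931 kW.

7.93 kW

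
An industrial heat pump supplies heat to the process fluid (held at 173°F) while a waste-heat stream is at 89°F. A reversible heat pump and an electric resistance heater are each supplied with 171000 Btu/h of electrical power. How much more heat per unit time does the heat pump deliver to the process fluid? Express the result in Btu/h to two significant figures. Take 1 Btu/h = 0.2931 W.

In absolute terms T_C = 304.82 K and T_H = 351.48 K, so ΔT = 46.67 K.
COP_Carnot = T_H/ΔT = 351.48/46.67 = 7.532.
The heat pump delivers Q̇_H = COP × Ẇ = 1288000 Btu/h; the resistance heater delivers Ẇ = 171000 Btu/h.
Extra = (COP − 1)·Ẇ = 1117000 Btu/h.

1100000 Btu/h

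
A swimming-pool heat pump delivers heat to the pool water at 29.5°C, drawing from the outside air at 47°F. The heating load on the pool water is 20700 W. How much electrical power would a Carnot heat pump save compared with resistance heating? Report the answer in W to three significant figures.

In absolute terms T_C = 281.48 K and T_H = 302.65 K, so ΔT = 21.17 K.
COP_Carnot = T_H/ΔT = 302.65/21.17 = 14.30.
Resistance heating needs Ẇ_res = Q̇_H = 20700 W; the reversible heat pump needs only Ẇ_hp = Q̇_H/COP = 1448 W.
Saving = 20700 − 1448 = 19250 W.

19300 W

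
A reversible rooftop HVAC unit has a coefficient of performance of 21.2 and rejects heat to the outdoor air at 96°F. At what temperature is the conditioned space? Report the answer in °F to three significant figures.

71.0 °F

For a Carnot refrigerator COP_R = T_C/(T_H − T_C), so T_C = COP·T_H/(1 + COP).
With T_H = 308.71 K, T_C = 21.2 × 308.71/22.20 = 294.80 K.
Converting, 294.80 K = 70.97°F.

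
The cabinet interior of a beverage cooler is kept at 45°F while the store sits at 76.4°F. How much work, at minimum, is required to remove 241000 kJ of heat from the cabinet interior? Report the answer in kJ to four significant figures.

14990 kJ

In absolute terms T_C = 280.37 K and T_H = 297.82 K, so ΔT = 17.44 K.
The reversible limit is COP_R = T_C/ΔT = 16.07, so W_min = Q_C/COP = Q_C·ΔT/T_C.
W_min = 241000 × 17.44/280.37 = 14990 kJ.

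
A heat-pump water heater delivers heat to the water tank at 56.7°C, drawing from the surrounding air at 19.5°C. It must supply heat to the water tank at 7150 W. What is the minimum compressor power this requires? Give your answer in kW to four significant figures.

In absolute terms T_C = 292.65 K and T_H = 329.85 K, so ΔT = 37.20 K.
COP_Carnot = T_H/ΔT = 329.85/37.20 = 8.867.
Ẇ_min = Q̇/COP_Carnot = 7150/8.867 = 806.4 W = 0.8064 kW.

0.8064 kW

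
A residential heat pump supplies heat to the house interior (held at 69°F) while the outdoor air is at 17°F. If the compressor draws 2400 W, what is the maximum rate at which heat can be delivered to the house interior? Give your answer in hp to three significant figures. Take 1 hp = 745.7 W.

32.7 hp

In absolute terms T_C = 264.82 K and T_H = 293.71 K, so ΔT = 28.89 K.
COP_Carnot = T_H/ΔT = 293.71/28.89 = 10.17.
Q̇_max = COP_Carnot × Ẇ = 10.17 × 2400 W = 24400 W = 32.72 hp.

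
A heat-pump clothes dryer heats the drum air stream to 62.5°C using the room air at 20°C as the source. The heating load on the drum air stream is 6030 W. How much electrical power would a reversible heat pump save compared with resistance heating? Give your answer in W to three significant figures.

5270 W

In absolute terms T_C = 293.15 K and T_H = 335.65 K, so ΔT = 42.50 K.
COP_Carnot = T_H/ΔT = 335.65/42.50 = 7.898.
Resistance heating needs Ẇ_res = Q̇_H = 6030 W; the reversible heat pump needs only Ẇ_hp = Q̇_H/COP = 763.5 W.
Saving = 6030 − 763.5 = 5266 W.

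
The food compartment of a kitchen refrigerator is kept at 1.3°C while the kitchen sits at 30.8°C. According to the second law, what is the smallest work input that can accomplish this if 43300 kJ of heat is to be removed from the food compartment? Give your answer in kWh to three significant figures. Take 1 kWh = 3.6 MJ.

In absolute terms T_C = 274.45 K and T_H = 303.95 K, so ΔT = 29.50 K.
The reversible limit is COP_R = T_C/ΔT = 9.303, so W_min = Q_C/COP = Q_C·ΔT/T_C.
W_min = 43300 × 29.50/274.45 = 4654 kJ = 1.293 kWh.

1.29 kWh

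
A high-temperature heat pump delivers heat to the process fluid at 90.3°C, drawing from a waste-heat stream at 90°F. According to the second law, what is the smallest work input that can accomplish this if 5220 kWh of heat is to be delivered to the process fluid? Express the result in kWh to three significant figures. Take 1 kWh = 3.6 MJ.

834 kWh

In absolute terms T_C = 305.37 K and T_H = 363.45 K, so ΔT = 58.08 K.
The reversible limit is COP_HP = T_H/ΔT = 6.258, so W_min = Q_H/COP = Q_H·ΔT/T_H.
W_min = 5220 × 58.08/363.45 = 834.1 kWh.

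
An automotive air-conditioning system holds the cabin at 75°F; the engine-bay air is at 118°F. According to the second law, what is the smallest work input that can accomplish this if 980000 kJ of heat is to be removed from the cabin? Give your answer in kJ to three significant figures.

78800 kJ

In absolute terms T_C = 297.04 K and T_H = 320.93 K, so ΔT = 23.89 K.
The reversible limit is COP_R = T_C/ΔT = 12.43, so W_min = Q_C/COP = Q_C·ΔT/T_C.
W_min = 980000 × 23.89/297.04 = 78810 kJ.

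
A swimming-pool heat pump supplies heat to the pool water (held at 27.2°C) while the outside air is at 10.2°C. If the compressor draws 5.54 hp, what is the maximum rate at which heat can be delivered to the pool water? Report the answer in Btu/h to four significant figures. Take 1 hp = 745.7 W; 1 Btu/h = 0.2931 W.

In absolute terms T_C = 283.35 K and T_H = 300.35 K, so ΔT = 17.00 K.
COP_Carnot = T_H/ΔT = 300.35/17.00 = 17.67.
Q̇_max = COP_Carnot × Ẇ = 17.67 × 5.540 hp = 97.88 hp = 249000 Btu/h.

249000 Btu/h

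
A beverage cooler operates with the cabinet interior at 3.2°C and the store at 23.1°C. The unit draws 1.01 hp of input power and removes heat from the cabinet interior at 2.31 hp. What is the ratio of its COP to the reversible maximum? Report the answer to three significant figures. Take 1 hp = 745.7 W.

COP_actual = Q̇_C/Ẇ = 2.310/1.010 = 2.287.
In absolute terms T_C = 276.35 K and T_H = 296.25 K, so ΔT = 19.90 K.
COP_Carnot = T_C/ΔT = 276.35/19.90 = 13.89.
η_II = COP_actual/COP_Carnot = 2.287/13.89 = 0.1647.

0.165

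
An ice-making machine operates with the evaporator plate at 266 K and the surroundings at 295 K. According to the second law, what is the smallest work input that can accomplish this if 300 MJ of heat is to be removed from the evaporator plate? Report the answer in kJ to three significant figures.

The reservoir spacing is ΔT = 295 − 266 = 29.00 K.
The reversible limit is COP_R = T_C/ΔT = 9.172, so W_min = Q_C/COP = Q_C·ΔT/T_C.
W_min = 300.0 × 29.00/266.00 = 32.71 MJ = 32710 kJ.

32700 kJ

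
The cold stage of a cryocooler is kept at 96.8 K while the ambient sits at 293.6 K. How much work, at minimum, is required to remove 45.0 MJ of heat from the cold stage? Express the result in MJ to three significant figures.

91.5 MJ

The reservoir spacing is ΔT = 293.6 − 96.8 = 196.8 K.
The reversible limit is COP_R = T_C/ΔT = 0.4919, so W_min = Q_C/COP = Q_C·ΔT/T_C.
W_min = 45.00 × 196.8/96.80 = 91.49 MJ.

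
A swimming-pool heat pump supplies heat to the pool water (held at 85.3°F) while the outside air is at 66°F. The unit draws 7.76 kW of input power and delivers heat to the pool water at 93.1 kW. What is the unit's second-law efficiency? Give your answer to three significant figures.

0.425

COP_actual = Q̇_H/Ẇ = 93.10/7.760 = 12.00.
In absolute terms T_C = 292.04 K and T_H = 302.76 K, so ΔT = 10.72 K.
COP_Carnot = T_H/ΔT = 302.76/10.72 = 28.24.
η_II = COP_actual/COP_Carnot = 12.00/28.24 = 0.4249.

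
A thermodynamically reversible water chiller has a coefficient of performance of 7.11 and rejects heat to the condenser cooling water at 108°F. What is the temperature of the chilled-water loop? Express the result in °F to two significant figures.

For a Carnot refrigerator COP_R = T_C/(T_H − T_C), so T_C = COP·T_H/(1 + COP).
With T_H = 315.37 K, T_C = 7.11 × 315.37/8.110 = 276.49 K.
Converting, 276.49 K = 38.00°F.

38 °F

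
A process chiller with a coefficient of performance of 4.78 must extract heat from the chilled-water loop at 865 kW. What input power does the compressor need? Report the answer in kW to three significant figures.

181 kW

Ẇ = Q̇_C/COP = 865.0/4.78 = 181.0 kW.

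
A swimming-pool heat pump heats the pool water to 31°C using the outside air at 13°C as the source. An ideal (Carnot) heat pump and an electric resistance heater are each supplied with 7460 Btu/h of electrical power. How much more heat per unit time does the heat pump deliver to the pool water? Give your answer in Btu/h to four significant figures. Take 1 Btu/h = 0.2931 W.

118600 Btu/h

In absolute terms T_C = 286.15 K and T_H = 304.15 K, so ΔT = 18.00 K.
COP_Carnot = T_H/ΔT = 304.15/18.00 = 16.90.
The heat pump delivers Q̇_H = COP × Ẇ = 126100 Btu/h; the resistance heater delivers Ẇ = 7460 Btu/h.
Extra = (COP − 1)·Ẇ = 118600 Btu/h.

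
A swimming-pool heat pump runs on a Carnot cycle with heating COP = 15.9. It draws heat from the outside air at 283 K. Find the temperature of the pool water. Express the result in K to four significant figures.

302.0 K

COP_HP = T_H/(T_H − T_C) rearranges to T_H = COP·T_C/(COP − 1).
With T_C = 283.00 K, T_H = 15.9 × 283.00/14.90 = 301.99 K.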